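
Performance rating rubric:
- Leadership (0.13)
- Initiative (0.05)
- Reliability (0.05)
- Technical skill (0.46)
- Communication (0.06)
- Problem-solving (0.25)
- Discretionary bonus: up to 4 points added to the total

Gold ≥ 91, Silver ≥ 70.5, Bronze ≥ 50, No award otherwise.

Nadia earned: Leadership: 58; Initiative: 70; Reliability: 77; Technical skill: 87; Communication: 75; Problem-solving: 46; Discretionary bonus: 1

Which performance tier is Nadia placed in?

Silver

Weighted total:
  Leadership 58 × 0.13 = 7.54
  Initiative 70 × 0.05 = 3.5
  Reliability 77 × 0.05 = 3.85
  Technical skill 87 × 0.46 = 40.02
  Communication 75 × 0.06 = 4.5
  Problem-solving 46 × 0.25 = 11.5
Sum = 70.91
Discretionary bonus: 70.91 + 1 = 71.91
71.91 is ≥ 70.5 and < 91 → Silver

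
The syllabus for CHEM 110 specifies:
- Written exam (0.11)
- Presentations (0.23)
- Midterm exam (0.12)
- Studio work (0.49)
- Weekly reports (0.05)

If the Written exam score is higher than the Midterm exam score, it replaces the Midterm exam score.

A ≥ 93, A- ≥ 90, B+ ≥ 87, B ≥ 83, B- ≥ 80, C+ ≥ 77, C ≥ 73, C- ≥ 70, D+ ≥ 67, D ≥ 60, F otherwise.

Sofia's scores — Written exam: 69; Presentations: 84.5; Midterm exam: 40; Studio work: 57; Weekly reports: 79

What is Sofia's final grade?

Written exam (69) > Midterm exam (40), so Midterm exam counts as 69.
Weighted total:
  Written exam 69 × 0.11 = 7.59
  Presentations 84.5 × 0.23 = 19.435
  Midterm exam 69 × 0.12 = 8.28
  Studio work 57 × 0.49 = 27.93
  Weekly reports 79 × 0.05 = 3.95
Sum = 67.185
67.185 is ≥ 67 and < 70 → D+

D+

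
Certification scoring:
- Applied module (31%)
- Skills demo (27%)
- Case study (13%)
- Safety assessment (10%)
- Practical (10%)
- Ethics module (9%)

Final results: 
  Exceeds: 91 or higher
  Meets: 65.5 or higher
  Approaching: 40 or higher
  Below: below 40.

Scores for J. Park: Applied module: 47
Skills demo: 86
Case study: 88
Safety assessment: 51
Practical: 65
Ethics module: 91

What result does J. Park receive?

Meets

Weighted total:
  Applied module 47 × 0.31 = 14.57
  Skills demo 86 × 0.27 = 23.22
  Case study 88 × 0.13 = 11.44
  Safety assessment 51 × 0.1 = 5.1
  Practical 65 × 0.1 = 6.5
  Ethics module 91 × 0.09 = 8.19
Sum = 69.02
69.02 is ≥ 65.5 and < 91 → Meets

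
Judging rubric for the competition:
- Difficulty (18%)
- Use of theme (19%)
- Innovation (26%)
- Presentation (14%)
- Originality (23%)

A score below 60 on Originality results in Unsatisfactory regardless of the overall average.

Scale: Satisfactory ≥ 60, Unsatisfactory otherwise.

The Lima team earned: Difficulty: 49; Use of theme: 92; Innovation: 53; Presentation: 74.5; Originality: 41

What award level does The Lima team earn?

Originality score 41 < 60: minimum not met.
Weighted total:
  Difficulty 49 × 0.18 = 8.82
  Use of theme 92 × 0.19 = 17.48
  Innovation 53 × 0.26 = 13.78
  Presentation 74.5 × 0.14 = 10.43
  Originality 41 × 0.23 = 9.43
Sum = 59.94
Because the Originality minimum was not met, the result is Unsatisfactory.

Unsatisfactory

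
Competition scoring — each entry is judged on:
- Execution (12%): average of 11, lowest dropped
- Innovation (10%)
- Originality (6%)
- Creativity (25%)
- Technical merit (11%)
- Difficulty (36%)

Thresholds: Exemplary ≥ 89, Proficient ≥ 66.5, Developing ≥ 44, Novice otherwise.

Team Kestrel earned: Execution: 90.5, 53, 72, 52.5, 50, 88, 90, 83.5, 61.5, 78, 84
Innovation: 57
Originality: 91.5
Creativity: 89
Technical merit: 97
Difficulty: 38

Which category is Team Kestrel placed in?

Execution: drop 50 → average of remaining 10 = 753/10 = 75.3
Weighted total:
  Execution 75.3 × 0.12 = 9.036
  Innovation 57 × 0.1 = 5.7
  Originality 91.5 × 0.06 = 5.49
  Creativity 89 × 0.25 = 22.25
  Technical merit 97 × 0.11 = 10.67
  Difficulty 38 × 0.36 = 13.68
Sum = 66.826
66.826 is ≥ 66.5 and < 89 → Proficient

Proficient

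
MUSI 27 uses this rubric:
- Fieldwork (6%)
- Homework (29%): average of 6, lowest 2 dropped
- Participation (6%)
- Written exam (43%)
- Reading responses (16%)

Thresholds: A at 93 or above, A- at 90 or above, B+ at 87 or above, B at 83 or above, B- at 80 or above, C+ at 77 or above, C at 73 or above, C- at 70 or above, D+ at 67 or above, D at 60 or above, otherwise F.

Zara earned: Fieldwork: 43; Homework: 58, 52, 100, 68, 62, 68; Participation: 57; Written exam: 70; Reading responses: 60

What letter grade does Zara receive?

D+

Homework: drop 52, 58 → average of remaining 4 = 298/4 = 74.5
Weighted total:
  Fieldwork 43 × 0.06 = 2.58
  Homework 74.5 × 0.29 = 21.605
  Participation 57 × 0.06 = 3.42
  Written exam 70 × 0.43 = 30.1
  Reading responses 60 × 0.16 = 9.6
Sum = 67.305
67.305 is ≥ 67 and < 70 → D+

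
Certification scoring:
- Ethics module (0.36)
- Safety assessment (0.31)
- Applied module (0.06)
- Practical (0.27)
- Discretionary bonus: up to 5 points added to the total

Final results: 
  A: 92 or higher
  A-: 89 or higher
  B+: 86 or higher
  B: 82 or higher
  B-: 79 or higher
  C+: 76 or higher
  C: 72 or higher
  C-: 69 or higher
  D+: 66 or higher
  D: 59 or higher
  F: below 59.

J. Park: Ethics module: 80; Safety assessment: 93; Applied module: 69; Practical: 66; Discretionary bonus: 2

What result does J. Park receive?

Weighted total:
  Ethics module 80 × 0.36 = 28.8
  Safety assessment 93 × 0.31 = 28.83
  Applied module 69 × 0.06 = 4.14
  Practical 66 × 0.27 = 17.82
Sum = 79.59
Discretionary bonus: 79.59 + 2 = 81.59
81.59 is ≥ 79 and < 82 → B-

B-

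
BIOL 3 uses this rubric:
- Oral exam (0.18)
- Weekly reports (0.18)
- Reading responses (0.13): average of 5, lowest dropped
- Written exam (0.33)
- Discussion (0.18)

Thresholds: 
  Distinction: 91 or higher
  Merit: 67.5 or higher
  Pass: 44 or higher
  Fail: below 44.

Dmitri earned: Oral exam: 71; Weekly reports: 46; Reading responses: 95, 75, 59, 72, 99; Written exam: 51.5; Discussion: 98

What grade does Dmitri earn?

Pass

Reading responses: drop 59 → average of remaining 4 = 341/4 = 85.25
Weighted total:
  Oral exam 71 × 0.18 = 12.78
  Weekly reports 46 × 0.18 = 8.28
  Reading responses 85.25 × 0.13 = 11.0825
  Written exam 51.5 × 0.33 = 16.995
  Discussion 98 × 0.18 = 17.64
Sum = 66.7775
66.7775 is ≥ 44 and < 67.5 → Pass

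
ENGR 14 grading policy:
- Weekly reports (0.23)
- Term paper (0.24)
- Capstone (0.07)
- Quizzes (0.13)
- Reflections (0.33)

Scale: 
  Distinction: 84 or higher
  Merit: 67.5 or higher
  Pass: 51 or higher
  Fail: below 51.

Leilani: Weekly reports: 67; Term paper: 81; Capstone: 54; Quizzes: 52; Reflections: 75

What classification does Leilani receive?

Merit

Weighted total:
  Weekly reports 67 × 0.23 = 15.41
  Term paper 81 × 0.24 = 19.44
  Capstone 54 × 0.07 = 3.78
  Quizzes 52 × 0.13 = 6.76
  Reflections 75 × 0.33 = 24.75
Sum = 70.14
70.14 is ≥ 67.5 and < 84 → Merit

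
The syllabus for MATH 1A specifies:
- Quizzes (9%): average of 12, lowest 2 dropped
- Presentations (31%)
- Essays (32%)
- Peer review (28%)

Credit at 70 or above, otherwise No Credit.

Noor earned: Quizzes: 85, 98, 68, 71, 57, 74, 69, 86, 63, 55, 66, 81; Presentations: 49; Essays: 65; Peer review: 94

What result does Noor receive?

Quizzes: drop 55, 57 → average of remaining 10 = 761/10 = 76.1
Weighted total:
  Quizzes 76.1 × 0.09 = 6.849
  Presentations 49 × 0.31 = 15.19
  Essays 65 × 0.32 = 20.8
  Peer review 94 × 0.28 = 26.32
Sum = 69.159
69.159 < 70 → No Credit

No Credit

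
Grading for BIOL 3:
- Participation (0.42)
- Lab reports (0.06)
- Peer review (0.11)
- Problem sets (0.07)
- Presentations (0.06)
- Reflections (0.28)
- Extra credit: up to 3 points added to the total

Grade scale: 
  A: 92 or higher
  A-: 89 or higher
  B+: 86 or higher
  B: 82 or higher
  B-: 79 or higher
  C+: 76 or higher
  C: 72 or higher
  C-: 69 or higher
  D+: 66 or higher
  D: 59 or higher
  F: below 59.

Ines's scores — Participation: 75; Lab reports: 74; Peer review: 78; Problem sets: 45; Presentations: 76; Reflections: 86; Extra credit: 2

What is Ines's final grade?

C+

Weighted total:
  Participation 75 × 0.42 = 31.5
  Lab reports 74 × 0.06 = 4.44
  Peer review 78 × 0.11 = 8.58
  Problem sets 45 × 0.07 = 3.15
  Presentations 76 × 0.06 = 4.56
  Reflections 86 × 0.28 = 24.08
Sum = 76.31
Extra credit: 76.31 + 2 = 78.31
78.31 is ≥ 76 and < 79 → C+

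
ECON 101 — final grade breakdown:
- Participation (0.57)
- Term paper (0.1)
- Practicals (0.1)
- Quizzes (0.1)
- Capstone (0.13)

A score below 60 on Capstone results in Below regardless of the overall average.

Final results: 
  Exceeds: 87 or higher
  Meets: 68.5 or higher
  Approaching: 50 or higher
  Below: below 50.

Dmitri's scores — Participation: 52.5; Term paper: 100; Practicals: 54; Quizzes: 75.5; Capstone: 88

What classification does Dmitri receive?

Approaching

Capstone score 88 ≥ 60: minimum met.
Weighted total:
  Participation 52.5 × 0.57 = 29.925
  Term paper 100 × 0.1 = 10
  Practicals 54 × 0.1 = 5.4
  Quizzes 75.5 × 0.1 = 7.55
  Capstone 88 × 0.13 = 11.44
Sum = 64.315
64.315 is ≥ 50 and < 68.5 → Approaching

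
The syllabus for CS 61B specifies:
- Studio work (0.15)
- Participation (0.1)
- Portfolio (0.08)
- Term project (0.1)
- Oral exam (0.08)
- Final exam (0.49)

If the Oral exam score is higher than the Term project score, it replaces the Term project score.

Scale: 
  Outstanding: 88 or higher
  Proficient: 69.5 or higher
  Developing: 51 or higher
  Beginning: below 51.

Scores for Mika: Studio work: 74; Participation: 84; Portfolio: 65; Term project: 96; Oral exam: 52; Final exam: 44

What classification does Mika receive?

Oral exam (52) ≤ Term project (96), so Term project stays at 96.
Weighted total:
  Studio work 74 × 0.15 = 11.1
  Participation 84 × 0.1 = 8.4
  Portfolio 65 × 0.08 = 5.2
  Term project 96 × 0.1 = 9.6
  Oral exam 52 × 0.08 = 4.16
  Final exam 44 × 0.49 = 21.56
Sum = 60.02
60.02 is ≥ 51 and < 69.5 → Developing

Developing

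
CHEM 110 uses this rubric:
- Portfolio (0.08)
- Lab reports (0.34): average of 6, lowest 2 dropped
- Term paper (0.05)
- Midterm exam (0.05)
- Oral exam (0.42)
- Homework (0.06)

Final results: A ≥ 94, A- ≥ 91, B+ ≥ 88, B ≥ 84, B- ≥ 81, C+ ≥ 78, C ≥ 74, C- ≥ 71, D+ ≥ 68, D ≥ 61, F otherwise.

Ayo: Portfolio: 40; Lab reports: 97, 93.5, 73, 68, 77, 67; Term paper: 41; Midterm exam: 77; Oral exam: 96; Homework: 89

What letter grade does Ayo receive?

B-

Lab reports: drop 67, 68 → average of remaining 4 = 340.5/4 = 85.125
Weighted total:
  Portfolio 40 × 0.08 = 3.2
  Lab reports 85.125 × 0.34 = 28.9425
  Term paper 41 × 0.05 = 2.05
  Midterm exam 77 × 0.05 = 3.85
  Oral exam 96 × 0.42 = 40.32
  Homework 89 × 0.06 = 5.34
Sum = 83.7025
83.7025 is ≥ 81 and < 84 → B-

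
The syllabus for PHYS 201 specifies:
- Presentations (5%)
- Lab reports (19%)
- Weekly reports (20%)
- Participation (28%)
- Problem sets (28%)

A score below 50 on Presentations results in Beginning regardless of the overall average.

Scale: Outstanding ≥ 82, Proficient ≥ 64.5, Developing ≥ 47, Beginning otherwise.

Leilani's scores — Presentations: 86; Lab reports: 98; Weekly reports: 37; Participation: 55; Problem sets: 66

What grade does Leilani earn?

Developing

Presentations score 86 ≥ 50: minimum met.
Weighted total:
  Presentations 86 × 0.05 = 4.3
  Lab reports 98 × 0.19 = 18.62
  Weekly reports 37 × 0.2 = 7.4
  Participation 55 × 0.28 = 15.4
  Problem sets 66 × 0.28 = 18.48
Sum = 64.2
64.2 is ≥ 47 and < 64.5 → Developing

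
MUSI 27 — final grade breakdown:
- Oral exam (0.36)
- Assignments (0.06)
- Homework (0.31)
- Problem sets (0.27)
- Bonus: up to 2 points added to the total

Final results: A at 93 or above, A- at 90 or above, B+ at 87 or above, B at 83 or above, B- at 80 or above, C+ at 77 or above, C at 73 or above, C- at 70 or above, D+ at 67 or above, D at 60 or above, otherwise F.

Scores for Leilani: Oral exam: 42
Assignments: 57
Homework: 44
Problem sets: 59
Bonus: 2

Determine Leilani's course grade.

Weighted total:
  Oral exam 42 × 0.36 = 15.12
  Assignments 57 × 0.06 = 3.42
  Homework 44 × 0.31 = 13.64
  Problem sets 59 × 0.27 = 15.93
Sum = 48.11
Bonus: 48.11 + 2 = 50.11
50.11 < 60 → F

F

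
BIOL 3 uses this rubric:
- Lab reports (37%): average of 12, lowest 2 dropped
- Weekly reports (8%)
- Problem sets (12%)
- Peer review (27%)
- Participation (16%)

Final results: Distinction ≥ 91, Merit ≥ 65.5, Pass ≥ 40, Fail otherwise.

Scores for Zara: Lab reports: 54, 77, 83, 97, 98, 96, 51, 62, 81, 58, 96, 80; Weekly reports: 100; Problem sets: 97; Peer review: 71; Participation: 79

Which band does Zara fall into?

Lab reports: drop 51, 54 → average of remaining 10 = 828/10 = 82.8
Weighted total:
  Lab reports 82.8 × 0.37 = 30.636
  Weekly reports 100 × 0.08 = 8
  Problem sets 97 × 0.12 = 11.64
  Peer review 71 × 0.27 = 19.17
  Participation 79 × 0.16 = 12.64
Sum = 82.086
82.086 is ≥ 65.5 and < 91 → Merit

Merit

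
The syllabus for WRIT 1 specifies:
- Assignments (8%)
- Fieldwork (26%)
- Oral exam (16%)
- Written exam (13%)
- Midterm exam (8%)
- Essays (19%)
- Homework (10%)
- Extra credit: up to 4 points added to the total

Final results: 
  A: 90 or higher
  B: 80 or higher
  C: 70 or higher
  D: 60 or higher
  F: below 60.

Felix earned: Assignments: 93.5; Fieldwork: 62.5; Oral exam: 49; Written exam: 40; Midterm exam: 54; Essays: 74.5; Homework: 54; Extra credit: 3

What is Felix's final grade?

D

Weighted total:
  Assignments 93.5 × 0.08 = 7.48
  Fieldwork 62.5 × 0.26 = 16.25
  Oral exam 49 × 0.16 = 7.84
  Written exam 40 × 0.13 = 5.2
  Midterm exam 54 × 0.08 = 4.32
  Essays 74.5 × 0.19 = 14.155
  Homework 54 × 0.1 = 5.4
Sum = 60.645
Extra credit: 60.645 + 3 = 63.645
63.645 is ≥ 60 and < 70 → D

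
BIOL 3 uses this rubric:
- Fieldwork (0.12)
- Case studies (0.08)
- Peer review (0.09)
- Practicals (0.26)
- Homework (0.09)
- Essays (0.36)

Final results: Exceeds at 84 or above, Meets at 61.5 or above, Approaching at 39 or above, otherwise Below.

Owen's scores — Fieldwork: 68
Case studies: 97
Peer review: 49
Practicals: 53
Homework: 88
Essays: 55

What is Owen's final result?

Weighted total:
  Fieldwork 68 × 0.12 = 8.16
  Case studies 97 × 0.08 = 7.76
  Peer review 49 × 0.09 = 4.41
  Practicals 53 × 0.26 = 13.78
  Homework 88 × 0.09 = 7.92
  Essays 55 × 0.36 = 19.8
Sum = 61.83
61.83 is ≥ 61.5 and < 84 → Meets

Meets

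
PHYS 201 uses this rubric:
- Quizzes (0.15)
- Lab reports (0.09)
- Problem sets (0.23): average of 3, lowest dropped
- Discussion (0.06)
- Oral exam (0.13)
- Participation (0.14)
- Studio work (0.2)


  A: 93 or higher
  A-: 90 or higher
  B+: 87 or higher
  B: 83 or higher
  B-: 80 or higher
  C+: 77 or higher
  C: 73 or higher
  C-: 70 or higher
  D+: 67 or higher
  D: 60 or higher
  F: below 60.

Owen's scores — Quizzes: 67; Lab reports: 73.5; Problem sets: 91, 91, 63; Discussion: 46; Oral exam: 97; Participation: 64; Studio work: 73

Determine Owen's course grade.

C

Problem sets: drop 63 → average of remaining 2 = 182/2 = 91
Weighted total:
  Quizzes 67 × 0.15 = 10.05
  Lab reports 73.5 × 0.09 = 6.615
  Problem sets 91 × 0.23 = 20.93
  Discussion 46 × 0.06 = 2.76
  Oral exam 97 × 0.13 = 12.61
  Participation 64 × 0.14 = 8.96
  Studio work 73 × 0.2 = 14.6
Sum = 76.525
76.525 is ≥ 73 and < 77 → C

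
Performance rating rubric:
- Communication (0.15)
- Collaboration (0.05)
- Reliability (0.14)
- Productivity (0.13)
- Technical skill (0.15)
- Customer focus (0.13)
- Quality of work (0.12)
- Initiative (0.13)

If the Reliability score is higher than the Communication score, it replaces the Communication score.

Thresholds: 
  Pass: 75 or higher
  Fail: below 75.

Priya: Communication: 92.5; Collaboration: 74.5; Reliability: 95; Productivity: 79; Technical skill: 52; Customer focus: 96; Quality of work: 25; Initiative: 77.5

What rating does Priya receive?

Reliability (95) > Communication (92.5), so Communication counts as 95.
Weighted total:
  Communication 95 × 0.15 = 14.25
  Collaboration 74.5 × 0.05 = 3.725
  Reliability 95 × 0.14 = 13.3
  Productivity 79 × 0.13 = 10.27
  Technical skill 52 × 0.15 = 7.8
  Customer focus 96 × 0.13 = 12.48
  Quality of work 25 × 0.12 = 3
  Initiative 77.5 × 0.13 = 10.075
Sum = 74.9
74.9 < 75 → Fail

Fail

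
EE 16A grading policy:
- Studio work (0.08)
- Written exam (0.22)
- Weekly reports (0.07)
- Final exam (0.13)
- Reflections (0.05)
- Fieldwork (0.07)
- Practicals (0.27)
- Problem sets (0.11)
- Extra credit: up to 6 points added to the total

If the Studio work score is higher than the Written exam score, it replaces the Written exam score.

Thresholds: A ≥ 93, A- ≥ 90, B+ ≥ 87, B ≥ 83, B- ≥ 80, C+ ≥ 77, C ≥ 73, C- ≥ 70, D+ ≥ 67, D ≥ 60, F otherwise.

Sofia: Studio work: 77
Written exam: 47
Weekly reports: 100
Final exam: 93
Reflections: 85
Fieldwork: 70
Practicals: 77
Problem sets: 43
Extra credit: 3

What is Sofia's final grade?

Studio work (77) > Written exam (47), so Written exam counts as 77.
Weighted total:
  Studio work 77 × 0.08 = 6.16
  Written exam 77 × 0.22 = 16.94
  Weekly reports 100 × 0.07 = 7
  Final exam 93 × 0.13 = 12.09
  Reflections 85 × 0.05 = 4.25
  Fieldwork 70 × 0.07 = 4.9
  Practicals 77 × 0.27 = 20.79
  Problem sets 43 × 0.11 = 4.73
Sum = 76.86
Extra credit: 76.86 + 3 = 79.86
79.86 is ≥ 77 and < 80 → C+

C+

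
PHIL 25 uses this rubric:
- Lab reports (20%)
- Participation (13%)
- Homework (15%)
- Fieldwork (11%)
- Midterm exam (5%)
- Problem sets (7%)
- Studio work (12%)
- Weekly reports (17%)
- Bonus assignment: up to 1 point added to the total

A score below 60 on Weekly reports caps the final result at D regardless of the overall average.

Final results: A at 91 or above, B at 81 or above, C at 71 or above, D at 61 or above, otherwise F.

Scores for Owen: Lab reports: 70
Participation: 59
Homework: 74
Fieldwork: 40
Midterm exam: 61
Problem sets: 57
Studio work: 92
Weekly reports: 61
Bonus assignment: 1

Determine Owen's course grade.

D

Weekly reports score 61 ≥ 60: minimum met.
Weighted total:
  Lab reports 70 × 0.2 = 14
  Participation 59 × 0.13 = 7.67
  Homework 74 × 0.15 = 11.1
  Fieldwork 40 × 0.11 = 4.4
  Midterm exam 61 × 0.05 = 3.05
  Problem sets 57 × 0.07 = 3.99
  Studio work 92 × 0.12 = 11.04
  Weekly reports 61 × 0.17 = 10.37
Sum = 65.62
Bonus assignment: 65.62 + 1 = 66.62
66.62 is ≥ 61 and < 71 → D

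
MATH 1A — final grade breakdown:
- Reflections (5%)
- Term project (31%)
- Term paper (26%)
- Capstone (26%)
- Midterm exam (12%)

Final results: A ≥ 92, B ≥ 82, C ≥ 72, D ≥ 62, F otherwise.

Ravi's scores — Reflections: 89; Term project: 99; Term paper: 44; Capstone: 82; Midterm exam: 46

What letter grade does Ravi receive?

C

Weighted total:
  Reflections 89 × 0.05 = 4.45
  Term project 99 × 0.31 = 30.69
  Term paper 44 × 0.26 = 11.44
  Capstone 82 × 0.26 = 21.32
  Midterm exam 46 × 0.12 = 5.52
Sum = 73.42
73.42 is ≥ 72 and < 82 → C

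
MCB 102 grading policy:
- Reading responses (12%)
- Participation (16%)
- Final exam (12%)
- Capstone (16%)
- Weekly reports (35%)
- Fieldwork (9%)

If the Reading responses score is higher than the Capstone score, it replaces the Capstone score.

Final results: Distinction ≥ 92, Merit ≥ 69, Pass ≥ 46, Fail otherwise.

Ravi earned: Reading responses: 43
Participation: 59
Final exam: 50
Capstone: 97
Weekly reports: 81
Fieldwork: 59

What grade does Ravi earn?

Reading responses (43) ≤ Capstone (97), so Capstone stays at 97.
Weighted total:
  Reading responses 43 × 0.12 = 5.16
  Participation 59 × 0.16 = 9.44
  Final exam 50 × 0.12 = 6
  Capstone 97 × 0.16 = 15.52
  Weekly reports 81 × 0.35 = 28.35
  Fieldwork 59 × 0.09 = 5.31
Sum = 69.78
69.78 is ≥ 69 and < 92 → Merit

Merit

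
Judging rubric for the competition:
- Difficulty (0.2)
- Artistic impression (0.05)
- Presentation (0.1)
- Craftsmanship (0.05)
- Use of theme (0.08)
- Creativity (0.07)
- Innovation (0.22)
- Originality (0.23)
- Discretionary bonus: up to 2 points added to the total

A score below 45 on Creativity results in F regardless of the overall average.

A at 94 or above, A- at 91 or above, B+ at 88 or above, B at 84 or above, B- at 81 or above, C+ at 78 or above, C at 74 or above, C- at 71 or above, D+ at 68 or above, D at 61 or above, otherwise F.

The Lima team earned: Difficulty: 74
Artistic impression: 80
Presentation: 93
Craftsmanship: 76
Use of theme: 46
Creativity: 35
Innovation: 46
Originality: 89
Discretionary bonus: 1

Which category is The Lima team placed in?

F

Creativity score 35 < 45: minimum not met.
Weighted total:
  Difficulty 74 × 0.2 = 14.8
  Artistic impression 80 × 0.05 = 4
  Presentation 93 × 0.1 = 9.3
  Craftsmanship 76 × 0.05 = 3.8
  Use of theme 46 × 0.08 = 3.68
  Creativity 35 × 0.07 = 2.45
  Innovation 46 × 0.22 = 10.12
  Originality 89 × 0.23 = 20.47
Sum = 68.62
Discretionary bonus: 68.62 + 1 = 69.62
Because the Creativity minimum was not met, the result is F.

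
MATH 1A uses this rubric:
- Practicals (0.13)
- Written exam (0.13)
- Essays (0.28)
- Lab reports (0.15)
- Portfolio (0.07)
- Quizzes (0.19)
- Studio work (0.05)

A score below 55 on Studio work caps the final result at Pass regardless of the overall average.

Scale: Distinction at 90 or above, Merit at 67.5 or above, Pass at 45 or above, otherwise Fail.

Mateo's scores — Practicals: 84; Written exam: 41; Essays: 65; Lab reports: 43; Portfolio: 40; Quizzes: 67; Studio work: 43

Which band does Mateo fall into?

Pass

Studio work score 43 < 55: minimum not met.
Weighted total:
  Practicals 84 × 0.13 = 10.92
  Written exam 41 × 0.13 = 5.33
  Essays 65 × 0.28 = 18.2
  Lab reports 43 × 0.15 = 6.45
  Portfolio 40 × 0.07 = 2.8
  Quizzes 67 × 0.19 = 12.73
  Studio work 43 × 0.05 = 2.15
Sum = 58.58
58.58 would be Pass; cap at Pass applies → Pass.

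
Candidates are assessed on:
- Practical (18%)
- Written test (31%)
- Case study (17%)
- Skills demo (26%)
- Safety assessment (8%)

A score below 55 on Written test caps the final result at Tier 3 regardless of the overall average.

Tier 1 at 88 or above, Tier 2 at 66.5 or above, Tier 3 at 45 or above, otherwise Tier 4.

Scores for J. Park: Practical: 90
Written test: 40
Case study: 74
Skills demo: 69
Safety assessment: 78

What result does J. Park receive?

Tier 3

Written test score 40 < 55: minimum not met.
Weighted total:
  Practical 90 × 0.18 = 16.2
  Written test 40 × 0.31 = 12.4
  Case study 74 × 0.17 = 12.58
  Skills demo 69 × 0.26 = 17.94
  Safety assessment 78 × 0.08 = 6.24
Sum = 65.36
65.36 would be Tier 3; cap at Tier 3 applies → Tier 3.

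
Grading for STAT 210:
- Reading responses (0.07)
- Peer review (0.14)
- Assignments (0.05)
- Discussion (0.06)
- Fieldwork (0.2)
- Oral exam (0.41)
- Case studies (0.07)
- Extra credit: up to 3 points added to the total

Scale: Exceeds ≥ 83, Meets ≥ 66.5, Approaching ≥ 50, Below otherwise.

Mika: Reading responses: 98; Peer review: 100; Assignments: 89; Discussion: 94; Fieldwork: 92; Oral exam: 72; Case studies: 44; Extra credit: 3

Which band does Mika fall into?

Exceeds

Weighted total:
  Reading responses 98 × 0.07 = 6.86
  Peer review 100 × 0.14 = 14
  Assignments 89 × 0.05 = 4.45
  Discussion 94 × 0.06 = 5.64
  Fieldwork 92 × 0.2 = 18.4
  Oral exam 72 × 0.41 = 29.52
  Case studies 44 × 0.07 = 3.08
Sum = 81.95
Extra credit: 81.95 + 3 = 84.95
84.95 ≥ 83 → Exceeds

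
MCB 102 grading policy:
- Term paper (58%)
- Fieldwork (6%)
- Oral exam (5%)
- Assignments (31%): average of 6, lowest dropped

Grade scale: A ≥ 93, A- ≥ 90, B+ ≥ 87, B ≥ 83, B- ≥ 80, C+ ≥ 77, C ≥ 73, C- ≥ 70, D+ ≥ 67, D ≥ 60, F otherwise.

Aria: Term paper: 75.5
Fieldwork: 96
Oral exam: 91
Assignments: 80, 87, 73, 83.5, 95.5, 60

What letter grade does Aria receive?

B-

Assignments: drop 60 → average of remaining 5 = 419/5 = 83.8
Weighted total:
  Term paper 75.5 × 0.58 = 43.79
  Fieldwork 96 × 0.06 = 5.76
  Oral exam 91 × 0.05 = 4.55
  Assignments 83.8 × 0.31 = 25.978
Sum = 80.078
80.078 is ≥ 80 and < 83 → B-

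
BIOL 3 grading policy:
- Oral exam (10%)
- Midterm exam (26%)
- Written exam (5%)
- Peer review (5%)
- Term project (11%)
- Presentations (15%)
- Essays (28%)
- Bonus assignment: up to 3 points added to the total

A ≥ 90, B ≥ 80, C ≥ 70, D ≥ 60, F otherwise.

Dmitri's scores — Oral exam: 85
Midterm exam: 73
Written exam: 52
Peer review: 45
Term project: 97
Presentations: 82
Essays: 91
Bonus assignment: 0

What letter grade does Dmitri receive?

Weighted total:
  Oral exam 85 × 0.1 = 8.5
  Midterm exam 73 × 0.26 = 18.98
  Written exam 52 × 0.05 = 2.6
  Peer review 45 × 0.05 = 2.25
  Term project 97 × 0.11 = 10.67
  Presentations 82 × 0.15 = 12.3
  Essays 91 × 0.28 = 25.48
Sum = 80.78
Bonus assignment: 80.78 + 0 = 80.78
80.78 is ≥ 80 and < 90 → B

B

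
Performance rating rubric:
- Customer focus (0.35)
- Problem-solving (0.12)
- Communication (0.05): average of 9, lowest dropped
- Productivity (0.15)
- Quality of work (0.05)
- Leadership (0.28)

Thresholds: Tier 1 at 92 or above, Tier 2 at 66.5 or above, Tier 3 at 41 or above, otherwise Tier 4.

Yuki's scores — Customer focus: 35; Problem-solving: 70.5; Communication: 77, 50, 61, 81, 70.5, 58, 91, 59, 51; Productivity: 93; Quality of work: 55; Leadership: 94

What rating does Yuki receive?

Communication: drop 50 → average of remaining 8 = 548.5/8 = 68.5625
Weighted total:
  Customer focus 35 × 0.35 = 12.25
  Problem-solving 70.5 × 0.12 = 8.46
  Communication 68.5625 × 0.05 = 3.428125
  Productivity 93 × 0.15 = 13.95
  Quality of work 55 × 0.05 = 2.75
  Leadership 94 × 0.28 = 26.32
Sum = 67.158125
67.158125 is ≥ 66.5 and < 92 → Tier 2

Tier 2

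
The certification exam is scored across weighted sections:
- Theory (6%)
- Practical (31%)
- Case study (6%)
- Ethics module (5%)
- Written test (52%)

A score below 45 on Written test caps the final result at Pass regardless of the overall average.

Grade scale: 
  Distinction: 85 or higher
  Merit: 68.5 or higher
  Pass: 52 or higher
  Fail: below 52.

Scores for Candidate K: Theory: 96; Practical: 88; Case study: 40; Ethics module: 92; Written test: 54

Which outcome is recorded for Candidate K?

Written test score 54 ≥ 45: minimum met.
Weighted total:
  Theory 96 × 0.06 = 5.76
  Practical 88 × 0.31 = 27.28
  Case study 40 × 0.06 = 2.4
  Ethics module 92 × 0.05 = 4.6
  Written test 54 × 0.52 = 28.08
Sum = 68.12
68.12 is ≥ 52 and < 68.5 → Pass

Pass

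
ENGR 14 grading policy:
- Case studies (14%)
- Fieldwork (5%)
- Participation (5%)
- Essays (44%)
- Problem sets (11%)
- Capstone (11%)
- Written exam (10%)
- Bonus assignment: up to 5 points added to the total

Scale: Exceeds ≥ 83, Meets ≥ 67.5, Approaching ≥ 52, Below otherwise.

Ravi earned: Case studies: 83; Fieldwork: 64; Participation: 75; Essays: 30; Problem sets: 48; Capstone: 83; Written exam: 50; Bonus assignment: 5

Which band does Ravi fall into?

Approaching

Weighted total:
  Case studies 83 × 0.14 = 11.62
  Fieldwork 64 × 0.05 = 3.2
  Participation 75 × 0.05 = 3.75
  Essays 30 × 0.44 = 13.2
  Problem sets 48 × 0.11 = 5.28
  Capstone 83 × 0.11 = 9.13
  Written exam 50 × 0.1 = 5
Sum = 51.18
Bonus assignment: 51.18 + 5 = 56.18
56.18 is ≥ 52 and < 67.5 → Approaching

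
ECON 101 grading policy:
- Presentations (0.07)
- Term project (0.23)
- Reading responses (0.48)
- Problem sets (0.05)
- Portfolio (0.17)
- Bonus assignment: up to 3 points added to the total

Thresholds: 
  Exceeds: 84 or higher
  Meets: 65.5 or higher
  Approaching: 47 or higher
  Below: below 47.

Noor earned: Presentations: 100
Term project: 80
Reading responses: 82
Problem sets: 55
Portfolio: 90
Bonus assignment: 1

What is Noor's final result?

Meets

Weighted total:
  Presentations 100 × 0.07 = 7
  Term project 80 × 0.23 = 18.4
  Reading responses 82 × 0.48 = 39.36
  Problem sets 55 × 0.05 = 2.75
  Portfolio 90 × 0.17 = 15.3
Sum = 82.81
Bonus assignment: 82.81 + 1 = 83.81
83.81 is ≥ 65.5 and < 84 → Meets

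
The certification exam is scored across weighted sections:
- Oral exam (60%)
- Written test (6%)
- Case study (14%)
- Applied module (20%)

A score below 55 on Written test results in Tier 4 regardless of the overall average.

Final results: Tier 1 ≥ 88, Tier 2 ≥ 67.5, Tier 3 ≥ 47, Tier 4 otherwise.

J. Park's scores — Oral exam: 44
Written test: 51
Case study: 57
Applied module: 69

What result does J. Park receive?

Tier 4

Written test score 51 < 55: minimum not met.
Weighted total:
  Oral exam 44 × 0.6 = 26.4
  Written test 51 × 0.06 = 3.06
  Case study 57 × 0.14 = 7.98
  Applied module 69 × 0.2 = 13.8
Sum = 51.24
Because the Written test minimum was not met, the result is Tier 4.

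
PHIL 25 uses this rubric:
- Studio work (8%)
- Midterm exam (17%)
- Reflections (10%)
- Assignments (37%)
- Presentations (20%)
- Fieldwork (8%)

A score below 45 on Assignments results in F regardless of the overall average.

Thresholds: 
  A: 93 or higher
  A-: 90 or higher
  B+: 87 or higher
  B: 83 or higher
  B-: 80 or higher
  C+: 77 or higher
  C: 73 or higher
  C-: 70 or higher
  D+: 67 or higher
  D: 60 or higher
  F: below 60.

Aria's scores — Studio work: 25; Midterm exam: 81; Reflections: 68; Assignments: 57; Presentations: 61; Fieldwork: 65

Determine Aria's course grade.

D

Assignments score 57 ≥ 45: minimum met.
Weighted total:
  Studio work 25 × 0.08 = 2
  Midterm exam 81 × 0.17 = 13.77
  Reflections 68 × 0.1 = 6.8
  Assignments 57 × 0.37 = 21.09
  Presentations 61 × 0.2 = 12.2
  Fieldwork 65 × 0.08 = 5.2
Sum = 61.06
61.06 is ≥ 60 and < 67 → D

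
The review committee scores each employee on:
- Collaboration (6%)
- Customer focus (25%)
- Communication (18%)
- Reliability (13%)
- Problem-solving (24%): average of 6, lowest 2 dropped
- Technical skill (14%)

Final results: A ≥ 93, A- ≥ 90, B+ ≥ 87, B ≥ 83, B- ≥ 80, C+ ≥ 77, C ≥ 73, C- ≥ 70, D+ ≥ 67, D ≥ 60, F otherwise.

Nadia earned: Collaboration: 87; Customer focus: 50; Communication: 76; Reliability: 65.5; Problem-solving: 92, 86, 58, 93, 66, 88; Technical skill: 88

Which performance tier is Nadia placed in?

Problem-solving: drop 58, 66 → average of remaining 4 = 359/4 = 89.75
Weighted total:
  Collaboration 87 × 0.06 = 5.22
  Customer focus 50 × 0.25 = 12.5
  Communication 76 × 0.18 = 13.68
  Reliability 65.5 × 0.13 = 8.515
  Problem-solving 89.75 × 0.24 = 21.54
  Technical skill 88 × 0.14 = 12.32
Sum = 73.775
73.775 is ≥ 73 and < 77 → C

C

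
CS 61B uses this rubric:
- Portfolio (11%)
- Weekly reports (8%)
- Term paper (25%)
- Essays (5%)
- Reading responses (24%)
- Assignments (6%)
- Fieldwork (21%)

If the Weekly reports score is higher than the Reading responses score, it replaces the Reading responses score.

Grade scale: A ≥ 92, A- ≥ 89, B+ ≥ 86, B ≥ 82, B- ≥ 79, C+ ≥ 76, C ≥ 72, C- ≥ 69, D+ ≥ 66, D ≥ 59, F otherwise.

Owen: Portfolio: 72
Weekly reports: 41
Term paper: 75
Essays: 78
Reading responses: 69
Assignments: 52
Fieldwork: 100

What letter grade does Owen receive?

C

Weekly reports (41) ≤ Reading responses (69), so Reading responses stays at 69.
Weighted total:
  Portfolio 72 × 0.11 = 7.92
  Weekly reports 41 × 0.08 = 3.28
  Term paper 75 × 0.25 = 18.75
  Essays 78 × 0.05 = 3.9
  Reading responses 69 × 0.24 = 16.56
  Assignments 52 × 0.06 = 3.12
  Fieldwork 100 × 0.21 = 21
Sum = 74.53
74.53 is ≥ 72 and < 76 → C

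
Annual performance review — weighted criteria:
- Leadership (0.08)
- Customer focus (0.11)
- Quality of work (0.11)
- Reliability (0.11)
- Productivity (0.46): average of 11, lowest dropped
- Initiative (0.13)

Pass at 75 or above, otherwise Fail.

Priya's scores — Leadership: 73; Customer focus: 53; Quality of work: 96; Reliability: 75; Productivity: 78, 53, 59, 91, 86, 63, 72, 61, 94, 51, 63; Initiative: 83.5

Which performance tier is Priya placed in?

Productivity: drop 51 → average of remaining 10 = 720/10 = 72
Weighted total:
  Leadership 73 × 0.08 = 5.84
  Customer focus 53 × 0.11 = 5.83
  Quality of work 96 × 0.11 = 10.56
  Reliability 75 × 0.11 = 8.25
  Productivity 72 × 0.46 = 33.12
  Initiative 83.5 × 0.13 = 10.855
Sum = 74.455
74.455 < 75 → Fail

Fail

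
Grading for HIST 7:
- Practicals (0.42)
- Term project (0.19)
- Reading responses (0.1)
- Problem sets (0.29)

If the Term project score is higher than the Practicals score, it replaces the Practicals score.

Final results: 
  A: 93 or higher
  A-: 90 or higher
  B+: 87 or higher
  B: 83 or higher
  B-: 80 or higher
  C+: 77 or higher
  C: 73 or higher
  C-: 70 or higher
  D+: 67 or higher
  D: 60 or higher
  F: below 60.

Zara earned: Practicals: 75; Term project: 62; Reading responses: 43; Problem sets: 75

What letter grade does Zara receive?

D+

Term project (62) ≤ Practicals (75), so Practicals stays at 75.
Weighted total:
  Practicals 75 × 0.42 = 31.5
  Term project 62 × 0.19 = 11.78
  Reading responses 43 × 0.1 = 4.3
  Problem sets 75 × 0.29 = 21.75
Sum = 69.33
69.33 is ≥ 67 and < 70 → D+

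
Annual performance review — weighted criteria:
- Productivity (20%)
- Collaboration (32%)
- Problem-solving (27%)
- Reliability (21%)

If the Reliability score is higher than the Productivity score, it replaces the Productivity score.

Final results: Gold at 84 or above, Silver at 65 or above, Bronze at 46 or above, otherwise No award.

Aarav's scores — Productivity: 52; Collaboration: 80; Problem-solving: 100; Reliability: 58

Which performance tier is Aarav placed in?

Silver

Reliability (58) > Productivity (52), so Productivity counts as 58.
Weighted total:
  Productivity 58 × 0.2 = 11.6
  Collaboration 80 × 0.32 = 25.6
  Problem-solving 100 × 0.27 = 27
  Reliability 58 × 0.21 = 12.18
Sum = 76.38
76.38 is ≥ 65 and < 84 → Silver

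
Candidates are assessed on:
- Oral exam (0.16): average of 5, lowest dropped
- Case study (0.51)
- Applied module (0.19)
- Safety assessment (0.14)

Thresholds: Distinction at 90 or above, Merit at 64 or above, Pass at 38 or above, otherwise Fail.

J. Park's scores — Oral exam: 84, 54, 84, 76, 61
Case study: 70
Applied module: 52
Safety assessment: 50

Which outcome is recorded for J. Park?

Oral exam: drop 54 → average of remaining 4 = 305/4 = 76.25
Weighted total:
  Oral exam 76.25 × 0.16 = 12.2
  Case study 70 × 0.51 = 35.7
  Applied module 52 × 0.19 = 9.88
  Safety assessment 50 × 0.14 = 7
Sum = 64.78
64.78 is ≥ 64 and < 90 → Merit

Merit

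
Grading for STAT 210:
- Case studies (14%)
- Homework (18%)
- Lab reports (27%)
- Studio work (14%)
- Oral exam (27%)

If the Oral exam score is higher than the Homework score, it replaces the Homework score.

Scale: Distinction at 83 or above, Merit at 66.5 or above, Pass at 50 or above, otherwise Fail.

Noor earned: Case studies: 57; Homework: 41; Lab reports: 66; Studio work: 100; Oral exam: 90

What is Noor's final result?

Oral exam (90) > Homework (41), so Homework counts as 90.
Weighted total:
  Case studies 57 × 0.14 = 7.98
  Homework 90 × 0.18 = 16.2
  Lab reports 66 × 0.27 = 17.82
  Studio work 100 × 0.14 = 14
  Oral exam 90 × 0.27 = 24.3
Sum = 80.3
80.3 is ≥ 66.5 and < 83 → Merit

Merit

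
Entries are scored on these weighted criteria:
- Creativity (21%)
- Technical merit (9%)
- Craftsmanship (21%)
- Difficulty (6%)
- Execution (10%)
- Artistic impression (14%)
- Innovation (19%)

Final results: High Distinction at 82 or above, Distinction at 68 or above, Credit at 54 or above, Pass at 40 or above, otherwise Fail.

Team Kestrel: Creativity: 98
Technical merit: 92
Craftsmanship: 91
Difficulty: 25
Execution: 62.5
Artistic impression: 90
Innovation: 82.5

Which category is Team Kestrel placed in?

Weighted total:
  Creativity 98 × 0.21 = 20.58
  Technical merit 92 × 0.09 = 8.28
  Craftsmanship 91 × 0.21 = 19.11
  Difficulty 25 × 0.06 = 1.5
  Execution 62.5 × 0.1 = 6.25
  Artistic impression 90 × 0.14 = 12.6
  Innovation 82.5 × 0.19 = 15.675
Sum = 83.995
83.995 ≥ 82 → High Distinction

High Distinction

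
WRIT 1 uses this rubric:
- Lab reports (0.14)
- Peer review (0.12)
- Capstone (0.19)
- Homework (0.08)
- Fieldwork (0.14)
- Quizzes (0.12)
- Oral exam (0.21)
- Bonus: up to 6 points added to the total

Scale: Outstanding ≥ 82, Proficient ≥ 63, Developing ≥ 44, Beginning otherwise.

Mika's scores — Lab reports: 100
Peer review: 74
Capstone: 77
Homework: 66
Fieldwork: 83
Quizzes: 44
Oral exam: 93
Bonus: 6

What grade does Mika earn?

Weighted total:
  Lab reports 100 × 0.14 = 14
  Peer review 74 × 0.12 = 8.88
  Capstone 77 × 0.19 = 14.63
  Homework 66 × 0.08 = 5.28
  Fieldwork 83 × 0.14 = 11.62
  Quizzes 44 × 0.12 = 5.28
  Oral exam 93 × 0.21 = 19.53
Sum = 79.22
Bonus: 79.22 + 6 = 85.22
85.22 ≥ 82 → Outstanding

Outstanding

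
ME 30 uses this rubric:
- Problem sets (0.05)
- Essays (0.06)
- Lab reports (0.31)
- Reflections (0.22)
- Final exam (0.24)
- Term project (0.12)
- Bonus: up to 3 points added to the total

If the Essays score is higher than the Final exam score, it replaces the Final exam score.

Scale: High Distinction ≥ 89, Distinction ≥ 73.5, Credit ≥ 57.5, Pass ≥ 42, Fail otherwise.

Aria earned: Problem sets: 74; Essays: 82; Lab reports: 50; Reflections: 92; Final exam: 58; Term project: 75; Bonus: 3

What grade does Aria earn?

Essays (82) > Final exam (58), so Final exam counts as 82.
Weighted total:
  Problem sets 74 × 0.05 = 3.7
  Essays 82 × 0.06 = 4.92
  Lab reports 50 × 0.31 = 15.5
  Reflections 92 × 0.22 = 20.24
  Final exam 82 × 0.24 = 19.68
  Term project 75 × 0.12 = 9
Sum = 73.04
Bonus: 73.04 + 3 = 76.04
76.04 is ≥ 73.5 and < 89 → Distinction

Distinction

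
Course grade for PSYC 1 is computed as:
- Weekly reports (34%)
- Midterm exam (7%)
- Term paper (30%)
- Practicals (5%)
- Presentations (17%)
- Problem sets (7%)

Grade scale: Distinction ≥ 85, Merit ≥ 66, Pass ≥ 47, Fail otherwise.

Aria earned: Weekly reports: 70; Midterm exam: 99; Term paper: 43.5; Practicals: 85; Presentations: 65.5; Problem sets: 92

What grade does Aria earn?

Pass

Weighted total:
  Weekly reports 70 × 0.34 = 23.8
  Midterm exam 99 × 0.07 = 6.93
  Term paper 43.5 × 0.3 = 13.05
  Practicals 85 × 0.05 = 4.25
  Presentations 65.5 × 0.17 = 11.135
  Problem sets 92 × 0.07 = 6.44
Sum = 65.605
65.605 is ≥ 47 and < 66 → Pass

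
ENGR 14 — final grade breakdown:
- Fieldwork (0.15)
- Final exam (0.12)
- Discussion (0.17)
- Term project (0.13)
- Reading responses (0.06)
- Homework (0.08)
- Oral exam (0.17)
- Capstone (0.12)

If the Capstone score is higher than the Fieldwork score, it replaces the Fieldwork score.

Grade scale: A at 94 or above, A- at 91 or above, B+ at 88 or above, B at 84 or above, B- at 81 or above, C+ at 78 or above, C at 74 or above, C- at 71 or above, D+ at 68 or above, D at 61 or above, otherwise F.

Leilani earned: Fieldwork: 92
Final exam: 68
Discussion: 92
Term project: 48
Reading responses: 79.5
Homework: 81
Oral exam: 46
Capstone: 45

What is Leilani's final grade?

Capstone (45) ≤ Fieldwork (92), so Fieldwork stays at 92.
Weighted total:
  Fieldwork 92 × 0.15 = 13.8
  Final exam 68 × 0.12 = 8.16
  Discussion 92 × 0.17 = 15.64
  Term project 48 × 0.13 = 6.24
  Reading responses 79.5 × 0.06 = 4.77
  Homework 81 × 0.08 = 6.48
  Oral exam 46 × 0.17 = 7.82
  Capstone 45 × 0.12 = 5.4
Sum = 68.31
68.31 is ≥ 68 and < 71 → D+

D+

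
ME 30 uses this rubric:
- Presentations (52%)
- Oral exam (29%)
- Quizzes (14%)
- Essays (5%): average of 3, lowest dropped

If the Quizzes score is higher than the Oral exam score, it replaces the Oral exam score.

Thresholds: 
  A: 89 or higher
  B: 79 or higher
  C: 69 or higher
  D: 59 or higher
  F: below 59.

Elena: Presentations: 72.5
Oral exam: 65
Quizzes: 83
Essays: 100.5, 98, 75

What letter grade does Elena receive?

Essays: drop 75 → average of remaining 2 = 198.5/2 = 99.25
Quizzes (83) > Oral exam (65), so Oral exam counts as 83.
Weighted total:
  Presentations 72.5 × 0.52 = 37.7
  Oral exam 83 × 0.29 = 24.07
  Quizzes 83 × 0.14 = 11.62
  Essays 99.25 × 0.05 = 4.9625
Sum = 78.3525
78.3525 is ≥ 69 and < 79 → C

C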